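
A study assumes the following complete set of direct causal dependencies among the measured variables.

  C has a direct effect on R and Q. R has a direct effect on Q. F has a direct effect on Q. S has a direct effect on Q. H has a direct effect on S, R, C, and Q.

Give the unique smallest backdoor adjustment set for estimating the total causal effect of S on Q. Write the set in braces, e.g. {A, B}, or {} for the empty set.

Variables eligible for adjustment (non-descendants of S, excluding S and Q): {C, F, H, R}.
Backdoor paths from S to Q:
  P1: S <- H -> C -> R -> Q
  P2: S <- H -> C -> Q
  P3: S <- H -> R <- C -> Q
  P4: S <- H -> R -> Q
  P5: S <- H -> Q
The empty set is not sufficient: P1 (S <- H -> C -> R -> Q) has no collider blocking it and no conditioned non-collider, so it is open.
Try {H}:
  P1: blocked at fork node H ∈ conditioning set.
  P2: blocked at fork node H ∈ conditioning set.
  P3: blocked at fork node H ∈ conditioning set.
  P4: blocked at fork node H ∈ conditioning set.
  P5: blocked at fork node H ∈ conditioning set.
{H} contains no descendant of S and blocks every backdoor path.
No other singleton works — e.g. {F} leaves P1 open — so {H} is the unique smallest valid adjustment set.

{H}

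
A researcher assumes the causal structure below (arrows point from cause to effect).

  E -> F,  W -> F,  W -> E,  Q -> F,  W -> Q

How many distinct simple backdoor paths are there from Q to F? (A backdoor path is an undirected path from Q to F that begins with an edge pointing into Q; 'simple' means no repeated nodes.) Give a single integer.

A backdoor path from Q to F is any simple undirected path whose first edge points into Q (i.e. leaves Q via a parent).
Parents of Q: {W}.
Enumerating:
  P1: Q <- W -> E -> F
  P2: Q <- W -> F
That exhausts the simple backdoor paths. Count: 2.

2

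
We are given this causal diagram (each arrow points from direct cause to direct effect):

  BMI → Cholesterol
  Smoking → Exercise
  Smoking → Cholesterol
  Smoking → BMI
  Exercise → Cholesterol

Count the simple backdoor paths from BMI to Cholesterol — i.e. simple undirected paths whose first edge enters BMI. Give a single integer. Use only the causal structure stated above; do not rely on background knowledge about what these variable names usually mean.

2

A backdoor path from BMI to Cholesterol is any simple undirected path whose first edge points into BMI (i.e. leaves BMI via a parent).
Parents of BMI: {Smoking}.
Enumerating:
  P1: BMI <- Smoking -> Exercise -> Cholesterol
  P2: BMI <- Smoking -> Cholesterol
That exhausts the simple backdoor paths. Count: 2.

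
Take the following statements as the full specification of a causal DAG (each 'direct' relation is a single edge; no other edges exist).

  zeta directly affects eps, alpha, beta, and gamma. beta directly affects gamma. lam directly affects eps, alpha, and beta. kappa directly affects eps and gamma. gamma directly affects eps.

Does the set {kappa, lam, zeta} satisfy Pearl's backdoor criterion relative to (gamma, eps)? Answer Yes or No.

Backdoor paths from gamma to eps (paths whose first edge points into gamma):
  P1: gamma <- zeta -> beta <- lam -> eps
  P2: gamma <- zeta -> eps
  P3: gamma <- zeta -> alpha <- lam -> eps
  P4: gamma <- kappa -> eps
  P5: gamma <- beta <- zeta -> eps
  P6: gamma <- beta <- zeta -> alpha <- lam -> eps
  P7: gamma <- beta <- lam -> eps
  P8: gamma <- beta <- lam -> alpha <- zeta -> eps
Condition 1 (no descendant of gamma in the set): holds — descendants of gamma are {eps}; none are in {kappa, lam, zeta}.
Condition 2 (every backdoor path blocked by {kappa, lam, zeta}):
  P1: blocked at fork node zeta ∈ conditioning set.
  P2: blocked at fork node zeta ∈ conditioning set.
  P3: blocked at fork node zeta ∈ conditioning set.
  P4: blocked at fork node kappa ∈ conditioning set.
  P5: blocked at fork node zeta ∈ conditioning set.
  P6: blocked at fork node zeta ∈ conditioning set.
  P7: blocked at fork node lam ∈ conditioning set.
  P8: blocked at fork node lam ∈ conditioning set.
{kappa, lam, zeta} satisfies the backdoor criterion.

Yes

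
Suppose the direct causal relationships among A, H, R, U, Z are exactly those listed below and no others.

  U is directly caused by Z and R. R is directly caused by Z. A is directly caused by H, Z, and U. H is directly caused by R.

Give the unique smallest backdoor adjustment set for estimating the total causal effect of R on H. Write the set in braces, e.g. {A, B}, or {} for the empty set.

Variables eligible for adjustment (non-descendants of R, excluding R and H): {Z}.
Backdoor paths from R to H:
  P1: R <- Z -> U -> A <- H
  P2: R <- Z -> A <- H
Each backdoor path contains an unconditioned collider, so every path is already blocked with the empty conditioning set:
  P1: blocked at collider A (neither it nor any descendant is in the conditioning set).
  P2: blocked at collider A (neither it nor any descendant is in the conditioning set).
The empty set is therefore the unique smallest valid set.

{}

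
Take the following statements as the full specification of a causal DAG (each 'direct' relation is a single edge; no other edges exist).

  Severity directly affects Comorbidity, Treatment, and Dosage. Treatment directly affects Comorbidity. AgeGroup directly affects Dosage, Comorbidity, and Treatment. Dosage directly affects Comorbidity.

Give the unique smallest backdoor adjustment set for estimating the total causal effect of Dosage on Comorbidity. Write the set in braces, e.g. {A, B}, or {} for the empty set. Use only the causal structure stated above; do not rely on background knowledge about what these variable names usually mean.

Variables eligible for adjustment (non-descendants of Dosage, excluding Dosage and Comorbidity): {AgeGroup, Severity, Treatment}.
Backdoor paths from Dosage to Comorbidity:
  P1: Dosage <- Severity -> Treatment <- AgeGroup -> Comorbidity
  P2: Dosage <- Severity -> Treatment -> Comorbidity
  P3: Dosage <- Severity -> Comorbidity
  P4: Dosage <- AgeGroup -> Treatment <- Severity -> Comorbidity
  P5: Dosage <- AgeGroup -> Treatment -> Comorbidity
  P6: Dosage <- AgeGroup -> Comorbidity
The empty set is not sufficient: P2 (Dosage <- Severity -> Treatment -> Comorbidity) has no collider blocking it and no conditioned non-collider, so it is open.
Try {AgeGroup, Severity}:
  P1: blocked at fork node Severity ∈ conditioning set.
  P2: blocked at fork node Severity ∈ conditioning set.
  P3: blocked at fork node Severity ∈ conditioning set.
  P4: blocked at fork node AgeGroup ∈ conditioning set.
  P5: blocked at fork node AgeGroup ∈ conditioning set.
  P6: blocked at fork node AgeGroup ∈ conditioning set.
{AgeGroup, Severity} contains no descendant of Dosage and blocks every backdoor path.
Every element of {AgeGroup, Severity} is needed (dropping AgeGroup leaves P5 open; dropping Severity leaves P2 open), so no proper subset is valid.
Among all size-2 subsets of the eligible variables, only {AgeGroup, Severity} blocks every backdoor path, so it is the unique smallest valid adjustment set.

{AgeGroup, Severity}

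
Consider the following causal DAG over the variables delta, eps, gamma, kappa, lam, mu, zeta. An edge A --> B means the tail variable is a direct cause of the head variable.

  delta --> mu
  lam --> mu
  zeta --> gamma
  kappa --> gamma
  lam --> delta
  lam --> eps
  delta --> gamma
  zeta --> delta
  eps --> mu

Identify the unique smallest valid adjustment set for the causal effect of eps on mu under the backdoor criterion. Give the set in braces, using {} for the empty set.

Variables eligible for adjustment (non-descendants of eps, excluding eps and mu): {delta, gamma, kappa, lam, zeta}.
Backdoor paths from eps to mu:
  P1: eps <- lam -> delta -> mu
  P2: eps <- lam -> mu
The empty set is not sufficient: P1 (eps <- lam -> delta -> mu) has no collider blocking it and no conditioned non-collider, so it is open.
Try {lam}:
  P1: blocked at fork node lam ∈ conditioning set.
  P2: blocked at fork node lam ∈ conditioning set.
{lam} contains no descendant of eps and blocks every backdoor path.
No other singleton works — e.g. {zeta} leaves P1 open — so {lam} is the unique smallest valid adjustment set.

{lam}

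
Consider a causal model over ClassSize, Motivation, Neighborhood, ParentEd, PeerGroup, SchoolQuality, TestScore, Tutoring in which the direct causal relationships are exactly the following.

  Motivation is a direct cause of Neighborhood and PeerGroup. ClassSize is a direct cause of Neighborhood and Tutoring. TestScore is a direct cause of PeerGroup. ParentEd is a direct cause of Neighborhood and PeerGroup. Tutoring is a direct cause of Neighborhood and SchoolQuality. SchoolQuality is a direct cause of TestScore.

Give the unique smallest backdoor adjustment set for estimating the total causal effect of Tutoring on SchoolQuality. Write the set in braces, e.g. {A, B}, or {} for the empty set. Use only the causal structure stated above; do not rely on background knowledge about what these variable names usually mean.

Variables eligible for adjustment (non-descendants of Tutoring, excluding Tutoring and SchoolQuality): {ClassSize, Motivation, ParentEd}.
Backdoor paths from Tutoring to SchoolQuality:
  P1: Tutoring <- ClassSize -> Neighborhood <- ParentEd -> PeerGroup <- TestScore <- SchoolQuality
  P2: Tutoring <- ClassSize -> Neighborhood <- Motivation -> PeerGroup <- TestScore <- SchoolQuality
Each backdoor path contains an unconditioned collider, so every path is already blocked with the empty conditioning set:
  P1: blocked at collider Neighborhood (neither it nor any descendant is in the conditioning set).
  P2: blocked at collider Neighborhood (neither it nor any descendant is in the conditioning set).
The empty set is therefore the unique smallest valid set.

{}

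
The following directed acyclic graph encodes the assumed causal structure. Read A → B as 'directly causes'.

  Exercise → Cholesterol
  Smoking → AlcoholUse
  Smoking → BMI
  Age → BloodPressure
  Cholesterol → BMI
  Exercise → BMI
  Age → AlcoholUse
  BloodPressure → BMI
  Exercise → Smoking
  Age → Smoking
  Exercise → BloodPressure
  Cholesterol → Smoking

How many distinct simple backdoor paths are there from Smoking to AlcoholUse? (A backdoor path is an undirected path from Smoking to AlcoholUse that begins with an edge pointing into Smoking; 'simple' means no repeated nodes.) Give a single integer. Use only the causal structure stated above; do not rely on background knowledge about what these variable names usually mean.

8

A backdoor path from Smoking to AlcoholUse is any simple undirected path whose first edge points into Smoking (i.e. leaves Smoking via a parent).
Parents of Smoking: {Age, Cholesterol, Exercise}.
Enumerating:
  P1: Smoking <- Exercise -> BloodPressure <- Age -> AlcoholUse
  P2: Smoking <- Exercise -> Cholesterol -> BMI <- BloodPressure <- Age -> AlcoholUse
  P3: Smoking <- Exercise -> BMI <- BloodPressure <- Age -> AlcoholUse
  P4: Smoking <- Age -> AlcoholUse
  P5: Smoking <- Cholesterol <- Exercise -> BloodPressure <- Age -> AlcoholUse
  P6: Smoking <- Cholesterol <- Exercise -> BMI <- BloodPressure <- Age -> AlcoholUse
  P7: Smoking <- Cholesterol -> BMI <- Exercise -> BloodPressure <- Age -> AlcoholUse
  P8: Smoking <- Cholesterol -> BMI <- BloodPressure <- Age -> AlcoholUse
That exhausts the simple backdoor paths. Count: 8.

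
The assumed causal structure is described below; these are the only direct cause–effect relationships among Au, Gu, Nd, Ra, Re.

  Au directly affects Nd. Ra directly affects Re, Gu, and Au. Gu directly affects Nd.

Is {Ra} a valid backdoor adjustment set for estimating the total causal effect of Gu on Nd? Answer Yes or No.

Backdoor paths from Gu to Nd (paths whose first edge points into Gu):
  P1: Gu <- Ra -> Au -> Nd
Condition 1 (no descendant of Gu in the set): holds — descendants of Gu are {Nd}; none are in {Ra}.
Condition 2 (every backdoor path blocked by {Ra}):
  P1: blocked at fork node Ra ∈ conditioning set.
{Ra} satisfies the backdoor criterion.

Yes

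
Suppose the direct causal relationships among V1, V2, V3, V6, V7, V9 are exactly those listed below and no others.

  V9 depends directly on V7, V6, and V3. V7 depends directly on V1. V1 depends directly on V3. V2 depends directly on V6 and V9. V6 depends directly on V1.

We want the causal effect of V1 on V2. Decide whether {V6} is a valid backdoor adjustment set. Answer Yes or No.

Backdoor paths from V1 to V2 (paths whose first edge points into V1):
  P1: V1 <- V3 -> V9 <- V6 -> V2
  P2: V1 <- V3 -> V9 -> V2
Condition 1 (no descendant of V1 in the set): FAILS — V6 is a descendant of V1.
Condition 2 (every backdoor path blocked by {V6}):
  P1: blocked at collider V9 (neither it nor any descendant is in the conditioning set).
  P2: open — no interior node is in the conditioning set.
{V6} does not satisfy the backdoor criterion.

No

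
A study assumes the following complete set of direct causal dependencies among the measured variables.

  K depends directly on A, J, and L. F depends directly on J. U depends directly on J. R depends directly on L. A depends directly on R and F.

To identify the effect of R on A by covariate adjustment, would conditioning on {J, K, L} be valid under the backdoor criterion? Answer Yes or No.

Backdoor paths from R to A (paths whose first edge points into R):
  P1: R <- L -> K <- J -> F -> A
  P2: R <- L -> K <- A
Condition 1 (no descendant of R in the set): FAILS — K is a descendant of R.
Condition 2 (every backdoor path blocked by {J, K, L}):
  P1: blocked at fork node L ∈ conditioning set.
  P2: blocked at fork node L ∈ conditioning set.
{J, K, L} does not satisfy the backdoor criterion.

No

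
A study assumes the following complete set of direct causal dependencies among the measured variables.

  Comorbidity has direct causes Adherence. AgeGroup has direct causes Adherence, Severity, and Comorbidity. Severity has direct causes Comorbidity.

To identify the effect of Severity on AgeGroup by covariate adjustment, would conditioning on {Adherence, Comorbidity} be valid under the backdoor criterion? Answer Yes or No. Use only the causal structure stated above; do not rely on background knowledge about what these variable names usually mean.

Backdoor paths from Severity to AgeGroup (paths whose first edge points into Severity):
  P1: Severity <- Comorbidity <- Adherence -> AgeGroup
  P2: Severity <- Comorbidity -> AgeGroup
Condition 1 (no descendant of Severity in the set): holds — descendants of Severity are {AgeGroup}; none are in {Adherence, Comorbidity}.
Condition 2 (every backdoor path blocked by {Adherence, Comorbidity}):
  P1: blocked at chain node Comorbidity ∈ conditioning set.
  P2: blocked at fork node Comorbidity ∈ conditioning set.
{Adherence, Comorbidity} satisfies the backdoor criterion.

Yes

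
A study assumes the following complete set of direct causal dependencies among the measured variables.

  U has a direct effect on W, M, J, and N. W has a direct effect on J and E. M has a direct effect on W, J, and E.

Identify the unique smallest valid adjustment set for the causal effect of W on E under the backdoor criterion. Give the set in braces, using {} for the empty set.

Variables eligible for adjustment (non-descendants of W, excluding W and E): {M, N, U}.
Backdoor paths from W to E:
  P1: W <- U -> M -> E
  P2: W <- U -> J <- M -> E
  P3: W <- M -> E
The empty set is not sufficient: P1 (W <- U -> M -> E) has no collider blocking it and no conditioned non-collider, so it is open.
Try {M}:
  P1: blocked at chain node M ∈ conditioning set.
  P2: blocked at collider J (neither it nor any descendant is in the conditioning set).
  P3: blocked at fork node M ∈ conditioning set.
{M} contains no descendant of W and blocks every backdoor path.
No other singleton works — e.g. {U} leaves P3 open — so {M} is the unique smallest valid adjustment set.

{M}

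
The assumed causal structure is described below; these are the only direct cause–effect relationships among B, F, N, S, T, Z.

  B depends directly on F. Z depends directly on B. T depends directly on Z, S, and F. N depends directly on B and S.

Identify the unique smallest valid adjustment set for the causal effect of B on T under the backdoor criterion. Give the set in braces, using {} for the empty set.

{F}

Variables eligible for adjustment (non-descendants of B, excluding B and T): {F, S}.
Backdoor paths from B to T:
  P1: B <- F -> T
The empty set is not sufficient: P1 (B <- F -> T) has no collider blocking it and no conditioned non-collider, so it is open.
Try {F}:
  P1: blocked at fork node F ∈ conditioning set.
{F} contains no descendant of B and blocks every backdoor path.
No other singleton works — e.g. {S} leaves P1 open — so {F} is the unique smallest valid adjustment set.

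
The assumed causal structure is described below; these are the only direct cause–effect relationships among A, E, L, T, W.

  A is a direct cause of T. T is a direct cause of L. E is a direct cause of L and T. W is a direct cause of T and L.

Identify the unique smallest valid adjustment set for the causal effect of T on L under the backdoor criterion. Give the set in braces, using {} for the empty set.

Variables eligible for adjustment (non-descendants of T, excluding T and L): {A, E, W}.
Backdoor paths from T to L:
  P1: T <- W -> L
  P2: T <- E -> L
The empty set is not sufficient: P1 (T <- W -> L) has no collider blocking it and no conditioned non-collider, so it is open.
Try {E, W}:
  P1: blocked at fork node W ∈ conditioning set.
  P2: blocked at fork node E ∈ conditioning set.
{E, W} contains no descendant of T and blocks every backdoor path.
Every element of {E, W} is needed (dropping E leaves P2 open; dropping W leaves P1 open), so no proper subset is valid.
Among all size-2 subsets of the eligible variables, only {E, W} blocks every backdoor path, so it is the unique smallest valid adjustment set.

{E, W}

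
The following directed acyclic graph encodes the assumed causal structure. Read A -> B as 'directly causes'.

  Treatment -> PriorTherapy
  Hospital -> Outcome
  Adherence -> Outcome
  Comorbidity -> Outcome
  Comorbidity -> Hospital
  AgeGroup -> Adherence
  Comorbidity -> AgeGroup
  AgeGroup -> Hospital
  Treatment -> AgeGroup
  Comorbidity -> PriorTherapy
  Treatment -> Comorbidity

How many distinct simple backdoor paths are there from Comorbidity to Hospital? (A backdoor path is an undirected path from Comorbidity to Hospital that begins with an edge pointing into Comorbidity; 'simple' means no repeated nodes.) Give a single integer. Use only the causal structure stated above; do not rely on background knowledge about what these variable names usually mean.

2

A backdoor path from Comorbidity to Hospital is any simple undirected path whose first edge points into Comorbidity (i.e. leaves Comorbidity via a parent).
Parents of Comorbidity: {Treatment}.
Enumerating:
  P1: Comorbidity <- Treatment -> AgeGroup -> Hospital
  P2: Comorbidity <- Treatment -> AgeGroup -> Adherence -> Outcome <- Hospital
That exhausts the simple backdoor paths. Count: 2.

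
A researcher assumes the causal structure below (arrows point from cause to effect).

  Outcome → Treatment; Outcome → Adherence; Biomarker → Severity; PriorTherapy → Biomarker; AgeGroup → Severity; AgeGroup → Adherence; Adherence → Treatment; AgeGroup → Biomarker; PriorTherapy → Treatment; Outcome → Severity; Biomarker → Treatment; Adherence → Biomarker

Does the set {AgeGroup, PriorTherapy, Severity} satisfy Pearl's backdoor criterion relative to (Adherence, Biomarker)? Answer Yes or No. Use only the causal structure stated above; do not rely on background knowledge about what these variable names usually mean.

Backdoor paths from Adherence to Biomarker (paths whose first edge points into Adherence):
  P1: Adherence <- AgeGroup -> Biomarker
  P2: Adherence <- AgeGroup -> Severity <- Outcome -> Treatment <- PriorTherapy -> Biomarker
  P3: Adherence <- AgeGroup -> Severity <- Outcome -> Treatment <- Biomarker
  P4: Adherence <- AgeGroup -> Severity <- Biomarker
  P5: Adherence <- Outcome -> Severity <- AgeGroup -> Biomarker
  P6: Adherence <- Outcome -> Severity <- Biomarker
  P7: Adherence <- Outcome -> Treatment <- PriorTherapy -> Biomarker
  P8: Adherence <- Outcome -> Treatment <- Biomarker
Condition 1 (no descendant of Adherence in the set): FAILS — Severity is a descendant of Adherence.
Condition 2 (every backdoor path blocked by {AgeGroup, PriorTherapy, Severity}):
  P1: blocked at fork node AgeGroup ∈ conditioning set.
  P2: blocked at fork node AgeGroup ∈ conditioning set.
  P3: blocked at fork node AgeGroup ∈ conditioning set.
  P4: blocked at fork node AgeGroup ∈ conditioning set.
  P5: blocked at fork node AgeGroup ∈ conditioning set.
  P6: open — collider(s) Severity are conditioned on (or have a conditioned descendant) and no non-collider on the path is in the set.
  P7: blocked at collider Treatment (neither it nor any descendant is in the conditioning set).
  P8: blocked at collider Treatment (neither it nor any descendant is in the conditioning set).
{AgeGroup, PriorTherapy, Severity} does not satisfy the backdoor criterion.

No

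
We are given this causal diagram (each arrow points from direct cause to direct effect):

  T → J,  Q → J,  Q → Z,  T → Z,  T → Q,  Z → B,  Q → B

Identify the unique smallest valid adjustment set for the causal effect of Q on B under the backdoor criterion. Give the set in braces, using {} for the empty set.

{T}

Variables eligible for adjustment (non-descendants of Q, excluding Q and B): {T}.
Backdoor paths from Q to B:
  P1: Q <- T -> Z -> B
The empty set is not sufficient: P1 (Q <- T -> Z -> B) has no collider blocking it and no conditioned non-collider, so it is open.
Try {T}:
  P1: blocked at fork node T ∈ conditioning set.
{T} contains no descendant of Q and blocks every backdoor path.
{T} is the unique smallest valid adjustment set.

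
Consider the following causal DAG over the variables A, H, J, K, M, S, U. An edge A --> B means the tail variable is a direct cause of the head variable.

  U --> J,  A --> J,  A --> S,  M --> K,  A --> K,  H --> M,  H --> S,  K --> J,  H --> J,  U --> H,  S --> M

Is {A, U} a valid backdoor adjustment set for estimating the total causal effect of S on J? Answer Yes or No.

No

Backdoor paths from S to J (paths whose first edge points into S):
  P1: S <- A -> K <- M <- H <- U -> J
  P2: S <- A -> K <- M <- H -> J
  P3: S <- A -> K -> J
  P4: S <- A -> J
  P5: S <- H <- U -> J
  P6: S <- H -> M -> K <- A -> J
  P7: S <- H -> M -> K -> J
  P8: S <- H -> J
Condition 1 (no descendant of S in the set): holds — descendants of S are {J, K, M}; none are in {A, U}.
Condition 2 (every backdoor path blocked by {A, U}):
  P1: blocked at fork node A ∈ conditioning set.
  P2: blocked at fork node A ∈ conditioning set.
  P3: blocked at fork node A ∈ conditioning set.
  P4: blocked at fork node A ∈ conditioning set.
  P5: blocked at fork node U ∈ conditioning set.
  P6: blocked at collider K (neither it nor any descendant is in the conditioning set).
  P7: open — no interior node is in the conditioning set.
  P8: open — no interior node is in the conditioning set.
{A, U} does not satisfy the backdoor criterion.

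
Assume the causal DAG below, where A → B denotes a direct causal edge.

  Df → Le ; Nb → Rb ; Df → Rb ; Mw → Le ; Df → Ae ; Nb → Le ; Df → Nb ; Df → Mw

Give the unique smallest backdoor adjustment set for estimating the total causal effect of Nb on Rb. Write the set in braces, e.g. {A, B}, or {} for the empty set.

{Df}

Variables eligible for adjustment (non-descendants of Nb, excluding Nb and Rb): {Ae, Df, Mw}.
Backdoor paths from Nb to Rb:
  P1: Nb <- Df -> Rb
The empty set is not sufficient: P1 (Nb <- Df -> Rb) has no collider blocking it and no conditioned non-collider, so it is open.
Try {Df}:
  P1: blocked at fork node Df ∈ conditioning set.
{Df} contains no descendant of Nb and blocks every backdoor path.
No other singleton works — e.g. {Ae} leaves P1 open — so {Df} is the unique smallest valid adjustment set.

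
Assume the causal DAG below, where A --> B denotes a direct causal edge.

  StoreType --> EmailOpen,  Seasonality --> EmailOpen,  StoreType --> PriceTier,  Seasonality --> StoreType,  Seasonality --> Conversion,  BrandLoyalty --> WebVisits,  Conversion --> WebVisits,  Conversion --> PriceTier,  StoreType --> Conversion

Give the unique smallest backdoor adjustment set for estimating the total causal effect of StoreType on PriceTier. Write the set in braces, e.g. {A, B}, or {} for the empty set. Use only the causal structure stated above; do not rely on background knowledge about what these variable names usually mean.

Variables eligible for adjustment (non-descendants of StoreType, excluding StoreType and PriceTier): {BrandLoyalty, Seasonality}.
Backdoor paths from StoreType to PriceTier:
  P1: StoreType <- Seasonality -> Conversion -> PriceTier
The empty set is not sufficient: P1 (StoreType <- Seasonality -> Conversion -> PriceTier) has no collider blocking it and no conditioned non-collider, so it is open.
Try {Seasonality}:
  P1: blocked at fork node Seasonality ∈ conditioning set.
{Seasonality} contains no descendant of StoreType and blocks every backdoor path.
No other singleton works — e.g. {BrandLoyalty} leaves P1 open — so {Seasonality} is the unique smallest valid adjustment set.

{Seasonality}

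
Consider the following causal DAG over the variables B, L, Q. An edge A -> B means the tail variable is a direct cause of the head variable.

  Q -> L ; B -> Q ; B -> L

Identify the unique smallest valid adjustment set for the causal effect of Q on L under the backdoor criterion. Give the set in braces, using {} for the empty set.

{B}

Variables eligible for adjustment (non-descendants of Q, excluding Q and L): {B}.
Backdoor paths from Q to L:
  P1: Q <- B -> L
The empty set is not sufficient: P1 (Q <- B -> L) has no collider blocking it and no conditioned non-collider, so it is open.
Try {B}:
  P1: blocked at fork node B ∈ conditioning set.
{B} contains no descendant of Q and blocks every backdoor path.
{B} is the unique smallest valid adjustment set.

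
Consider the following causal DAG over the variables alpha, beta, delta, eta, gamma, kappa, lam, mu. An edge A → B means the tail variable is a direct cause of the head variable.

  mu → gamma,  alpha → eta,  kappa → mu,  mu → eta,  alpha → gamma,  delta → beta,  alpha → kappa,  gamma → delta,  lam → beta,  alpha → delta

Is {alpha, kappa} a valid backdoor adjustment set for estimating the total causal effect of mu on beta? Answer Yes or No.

Yes

Backdoor paths from mu to beta (paths whose first edge points into mu):
  P1: mu <- kappa <- alpha -> gamma -> delta -> beta
  P2: mu <- kappa <- alpha -> delta -> beta
Condition 1 (no descendant of mu in the set): holds — descendants of mu are {beta, delta, eta, gamma}; none are in {alpha, kappa}.
Condition 2 (every backdoor path blocked by {alpha, kappa}):
  P1: blocked at chain node kappa ∈ conditioning set.
  P2: blocked at chain node kappa ∈ conditioning set.
{alpha, kappa} satisfies the backdoor criterion.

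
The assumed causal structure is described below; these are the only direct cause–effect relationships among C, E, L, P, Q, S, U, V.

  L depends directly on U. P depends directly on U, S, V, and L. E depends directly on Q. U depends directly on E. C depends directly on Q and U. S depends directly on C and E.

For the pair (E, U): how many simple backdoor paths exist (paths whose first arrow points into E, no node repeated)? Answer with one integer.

3

A backdoor path from E to U is any simple undirected path whose first edge points into E (i.e. leaves E via a parent).
Parents of E: {Q}.
Enumerating:
  P1: E <- Q -> C <- U
  P2: E <- Q -> C -> S -> P <- U
  P3: E <- Q -> C -> S -> P <- L <- U
That exhausts the simple backdoor paths. Count: 3.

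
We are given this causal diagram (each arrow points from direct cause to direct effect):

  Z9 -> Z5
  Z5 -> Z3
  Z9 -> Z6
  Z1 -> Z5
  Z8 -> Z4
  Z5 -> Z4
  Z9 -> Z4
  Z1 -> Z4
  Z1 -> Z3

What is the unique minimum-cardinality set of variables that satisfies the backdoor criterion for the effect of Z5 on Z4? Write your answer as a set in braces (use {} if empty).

{Z1, Z9}

Variables eligible for adjustment (non-descendants of Z5, excluding Z5 and Z4): {Z1, Z6, Z8, Z9}.
Backdoor paths from Z5 to Z4:
  P1: Z5 <- Z9 -> Z4
  P2: Z5 <- Z1 -> Z4
The empty set is not sufficient: P1 (Z5 <- Z9 -> Z4) has no collider blocking it and no conditioned non-collider, so it is open.
Try {Z1, Z9}:
  P1: blocked at fork node Z9 ∈ conditioning set.
  P2: blocked at fork node Z1 ∈ conditioning set.
{Z1, Z9} contains no descendant of Z5 and blocks every backdoor path.
Every element of {Z1, Z9} is needed (dropping Z1 leaves P2 open; dropping Z9 leaves P1 open), so no proper subset is valid.
Among all size-2 subsets of the eligible variables, only {Z1, Z9} blocks every backdoor path, so it is the unique smallest valid adjustment set.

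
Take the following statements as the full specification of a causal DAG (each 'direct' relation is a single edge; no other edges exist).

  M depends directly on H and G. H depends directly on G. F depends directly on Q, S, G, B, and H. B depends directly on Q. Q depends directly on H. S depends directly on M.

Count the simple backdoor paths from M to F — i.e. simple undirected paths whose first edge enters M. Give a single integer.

8

A backdoor path from M to F is any simple undirected path whose first edge points into M (i.e. leaves M via a parent).
Parents of M: {G, H}.
Enumerating:
  P1: M <- G -> H -> Q -> B -> F
  P2: M <- G -> H -> Q -> F
  P3: M <- G -> H -> F
  P4: M <- G -> F
  P5: M <- H <- G -> F
  P6: M <- H -> Q -> B -> F
  P7: M <- H -> Q -> F
  P8: M <- H -> F
That exhausts the simple backdoor paths. Count: 8.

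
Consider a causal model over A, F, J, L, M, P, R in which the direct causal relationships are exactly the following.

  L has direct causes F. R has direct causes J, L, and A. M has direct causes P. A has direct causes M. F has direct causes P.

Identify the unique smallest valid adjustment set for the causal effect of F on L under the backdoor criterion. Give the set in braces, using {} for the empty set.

Variables eligible for adjustment (non-descendants of F, excluding F and L): {A, J, M, P}.
Backdoor paths from F to L:
  P1: F <- P -> M -> A -> R <- L
Each backdoor path contains an unconditioned collider, so every path is already blocked with the empty conditioning set:
  P1: blocked at collider R (neither it nor any descendant is in the conditioning set).
The empty set is therefore the unique smallest valid set.

{}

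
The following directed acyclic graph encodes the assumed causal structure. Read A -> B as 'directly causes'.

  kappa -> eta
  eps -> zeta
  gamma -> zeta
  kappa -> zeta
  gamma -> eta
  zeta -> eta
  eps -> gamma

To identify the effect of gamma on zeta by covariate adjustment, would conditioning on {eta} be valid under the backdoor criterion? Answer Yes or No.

No

Backdoor paths from gamma to zeta (paths whose first edge points into gamma):
  P1: gamma <- eps -> zeta
Condition 1 (no descendant of gamma in the set): FAILS — eta is a descendant of gamma.
Condition 2 (every backdoor path blocked by {eta}):
  P1: open — no interior node is in the conditioning set.
{eta} does not satisfy the backdoor criterion.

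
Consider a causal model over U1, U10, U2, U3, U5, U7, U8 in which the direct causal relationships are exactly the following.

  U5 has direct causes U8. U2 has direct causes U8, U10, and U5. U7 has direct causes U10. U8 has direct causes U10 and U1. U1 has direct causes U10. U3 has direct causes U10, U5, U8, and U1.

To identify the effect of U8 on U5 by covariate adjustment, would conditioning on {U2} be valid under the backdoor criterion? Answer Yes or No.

No

Backdoor paths from U8 to U5 (paths whose first edge points into U8):
  P1: U8 <- U10 -> U1 -> U3 <- U5
  P2: U8 <- U10 -> U3 <- U5
  P3: U8 <- U10 -> U2 <- U5
  P4: U8 <- U1 <- U10 -> U3 <- U5
  P5: U8 <- U1 <- U10 -> U2 <- U5
  P6: U8 <- U1 -> U3 <- U10 -> U2 <- U5
  P7: U8 <- U1 -> U3 <- U5
Condition 1 (no descendant of U8 in the set): FAILS — U2 is a descendant of U8.
Condition 2 (every backdoor path blocked by {U2}):
  P1: blocked at collider U3 (neither it nor any descendant is in the conditioning set).
  P2: blocked at collider U3 (neither it nor any descendant is in the conditioning set).
  P3: open — collider(s) U2 are conditioned on (or have a conditioned descendant) and no non-collider on the path is in the set.
  P4: blocked at collider U3 (neither it nor any descendant is in the conditioning set).
  P5: open — collider(s) U2 are conditioned on (or have a conditioned descendant) and no non-collider on the path is in the set.
  P6: blocked at collider U3 (neither it nor any descendant is in the conditioning set).
  P7: blocked at collider U3 (neither it nor any descendant is in the conditioning set).
{U2} does not satisfy the backdoor criterion.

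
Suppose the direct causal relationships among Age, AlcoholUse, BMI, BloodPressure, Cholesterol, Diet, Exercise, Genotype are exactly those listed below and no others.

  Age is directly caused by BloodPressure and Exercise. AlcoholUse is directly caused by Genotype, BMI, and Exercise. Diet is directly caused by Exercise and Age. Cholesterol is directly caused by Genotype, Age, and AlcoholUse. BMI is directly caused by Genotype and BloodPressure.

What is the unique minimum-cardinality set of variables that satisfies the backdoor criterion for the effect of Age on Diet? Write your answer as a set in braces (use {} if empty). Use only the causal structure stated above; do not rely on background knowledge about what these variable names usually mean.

{Exercise}

Variables eligible for adjustment (non-descendants of Age, excluding Age and Diet): {AlcoholUse, BMI, BloodPressure, Exercise, Genotype}.
Backdoor paths from Age to Diet:
  P1: Age <- BloodPressure -> BMI <- Genotype -> AlcoholUse <- Exercise -> Diet
  P2: Age <- BloodPressure -> BMI <- Genotype -> Cholesterol <- AlcoholUse <- Exercise -> Diet
  P3: Age <- BloodPressure -> BMI -> AlcoholUse <- Exercise -> Diet
  P4: Age <- Exercise -> Diet
The empty set is not sufficient: P4 (Age <- Exercise -> Diet) has no collider blocking it and no conditioned non-collider, so it is open.
Try {Exercise}:
  P1: blocked at collider BMI (neither it nor any descendant is in the conditioning set).
  P2: blocked at collider BMI (neither it nor any descendant is in the conditioning set).
  P3: blocked at collider AlcoholUse (neither it nor any descendant is in the conditioning set).
  P4: blocked at fork node Exercise ∈ conditioning set.
{Exercise} contains no descendant of Age and blocks every backdoor path.
No other singleton works — e.g. {BloodPressure} leaves P4 open — so {Exercise} is the unique smallest valid adjustment set.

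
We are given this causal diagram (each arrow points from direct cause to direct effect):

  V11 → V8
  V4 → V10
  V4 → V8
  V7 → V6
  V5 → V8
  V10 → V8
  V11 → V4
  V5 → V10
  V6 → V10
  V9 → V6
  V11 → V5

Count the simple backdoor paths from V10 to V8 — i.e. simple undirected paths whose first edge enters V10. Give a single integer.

A backdoor path from V10 to V8 is any simple undirected path whose first edge points into V10 (i.e. leaves V10 via a parent).
Parents of V10: {V4, V5, V6}.
Enumerating:
  P1: V10 <- V4 <- V11 -> V5 -> V8
  P2: V10 <- V4 <- V11 -> V8
  P3: V10 <- V4 -> V8
  P4: V10 <- V5 <- V11 -> V4 -> V8
  P5: V10 <- V5 <- V11 -> V8
  P6: V10 <- V5 -> V8
That exhausts the simple backdoor paths. Count: 6.

6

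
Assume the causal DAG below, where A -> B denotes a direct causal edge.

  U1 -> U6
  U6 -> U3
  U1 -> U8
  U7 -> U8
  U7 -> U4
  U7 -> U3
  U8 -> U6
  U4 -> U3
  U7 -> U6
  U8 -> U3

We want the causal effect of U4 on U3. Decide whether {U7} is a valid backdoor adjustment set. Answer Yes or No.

Yes

Backdoor paths from U4 to U3 (paths whose first edge points into U4):
  P1: U4 <- U7 -> U8 <- U1 -> U6 -> U3
  P2: U4 <- U7 -> U8 -> U6 -> U3
  P3: U4 <- U7 -> U8 -> U3
  P4: U4 <- U7 -> U6 <- U1 -> U8 -> U3
  P5: U4 <- U7 -> U6 <- U8 -> U3
  P6: U4 <- U7 -> U6 -> U3
  P7: U4 <- U7 -> U3
Condition 1 (no descendant of U4 in the set): holds — descendants of U4 are {U3}; none are in {U7}.
Condition 2 (every backdoor path blocked by {U7}):
  P1: blocked at fork node U7 ∈ conditioning set.
  P2: blocked at fork node U7 ∈ conditioning set.
  P3: blocked at fork node U7 ∈ conditioning set.
  P4: blocked at fork node U7 ∈ conditioning set.
  P5: blocked at fork node U7 ∈ conditioning set.
  P6: blocked at fork node U7 ∈ conditioning set.
  P7: blocked at fork node U7 ∈ conditioning set.
{U7} satisfies the backdoor criterion.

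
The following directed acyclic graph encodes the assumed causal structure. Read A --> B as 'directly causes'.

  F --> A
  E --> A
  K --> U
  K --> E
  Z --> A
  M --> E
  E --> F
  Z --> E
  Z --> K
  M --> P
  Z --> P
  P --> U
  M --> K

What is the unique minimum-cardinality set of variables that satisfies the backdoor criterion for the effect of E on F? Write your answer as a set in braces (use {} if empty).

Variables eligible for adjustment (non-descendants of E, excluding E and F): {K, M, P, U, Z}.
Backdoor paths from E to F:
  P1: E <- M -> K <- Z -> A <- F
  P2: E <- M -> K -> U <- P <- Z -> A <- F
  P3: E <- M -> P <- Z -> A <- F
  P4: E <- M -> P -> U <- K <- Z -> A <- F
  P5: E <- Z -> A <- F
  P6: E <- K <- M -> P <- Z -> A <- F
  P7: E <- K <- Z -> A <- F
  P8: E <- K -> U <- P <- Z -> A <- F
Each backdoor path contains an unconditioned collider, so every path is already blocked with the empty conditioning set:
  P1: blocked at collider K (neither it nor any descendant is in the conditioning set).
  P2: blocked at collider U (neither it nor any descendant is in the conditioning set).
  P3: blocked at collider P (neither it nor any descendant is in the conditioning set).
  P4: blocked at collider U (neither it nor any descendant is in the conditioning set).
  P5: blocked at collider A (neither it nor any descendant is in the conditioning set).
  P6: blocked at collider P (neither it nor any descendant is in the conditioning set).
  P7: blocked at collider A (neither it nor any descendant is in the conditioning set).
  P8: blocked at collider U (neither it nor any descendant is in the conditioning set).
The empty set is therefore the unique smallest valid set.

{}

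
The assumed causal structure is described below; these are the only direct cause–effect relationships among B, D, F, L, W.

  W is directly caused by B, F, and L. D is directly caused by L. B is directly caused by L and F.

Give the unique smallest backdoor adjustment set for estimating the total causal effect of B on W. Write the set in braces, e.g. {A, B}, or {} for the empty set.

Variables eligible for adjustment (non-descendants of B, excluding B and W): {D, F, L}.
Backdoor paths from B to W:
  P1: B <- F -> W
  P2: B <- L -> W
The empty set is not sufficient: P1 (B <- F -> W) has no collider blocking it and no conditioned non-collider, so it is open.
Try {F, L}:
  P1: blocked at fork node F ∈ conditioning set.
  P2: blocked at fork node L ∈ conditioning set.
{F, L} contains no descendant of B and blocks every backdoor path.
Every element of {F, L} is needed (dropping F leaves P1 open; dropping L leaves P2 open), so no proper subset is valid.
Among all size-2 subsets of the eligible variables, only {F, L} blocks every backdoor path, so it is the unique smallest valid adjustment set.

{F, L}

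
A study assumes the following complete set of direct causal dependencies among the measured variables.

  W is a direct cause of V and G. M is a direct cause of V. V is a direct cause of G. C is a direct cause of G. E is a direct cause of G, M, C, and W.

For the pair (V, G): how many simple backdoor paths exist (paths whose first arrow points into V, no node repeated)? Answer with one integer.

A backdoor path from V to G is any simple undirected path whose first edge points into V (i.e. leaves V via a parent).
Parents of V: {M, W}.
Enumerating:
  P1: V <- M <- E -> W -> G
  P2: V <- M <- E -> C -> G
  P3: V <- M <- E -> G
  P4: V <- W <- E -> C -> G
  P5: V <- W <- E -> G
  P6: V <- W -> G
That exhausts the simple backdoor paths. Count: 6.

6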